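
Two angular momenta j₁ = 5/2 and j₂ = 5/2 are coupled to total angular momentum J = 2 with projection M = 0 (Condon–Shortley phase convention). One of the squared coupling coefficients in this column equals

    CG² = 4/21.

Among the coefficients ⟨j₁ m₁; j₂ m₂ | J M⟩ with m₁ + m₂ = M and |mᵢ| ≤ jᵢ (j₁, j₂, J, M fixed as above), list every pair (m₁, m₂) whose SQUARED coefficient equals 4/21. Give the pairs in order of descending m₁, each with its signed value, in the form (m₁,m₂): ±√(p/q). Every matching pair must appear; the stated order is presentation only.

Admissible pairs with m₁+m₂ = M = 0: (-5/2,5/2), (-3/2,3/2), (-1/2,1/2), (1/2,-1/2), (3/2,-3/2), (5/2,-5/2)
  (m₁,m₂)=(5/2,-5/2): CG² = 25/84, CG = +√(25/84)
  (m₁,m₂)=(3/2,-3/2): CG² = 1/84, CG = +√(1/84)
  (m₁,m₂)=(1/2,-1/2): CG² = 4/21, CG = −√(4/21)   ← matches the target
  (m₁,m₂)=(-1/2,1/2): CG² = 4/21, CG = +√(4/21)   ← matches the target
  (m₁,m₂)=(-3/2,3/2): CG² = 1/84, CG = −√(1/84)
  (m₁,m₂)=(-5/2,5/2): CG² = 25/84, CG = −√(25/84)
Pairs with CG² = 4/21: (1/2,-1/2): −√(4/21); (-1/2,1/2): +√(4/21)

(1/2,-1/2): −√(4/21); (-1/2,1/2): +√(4/21)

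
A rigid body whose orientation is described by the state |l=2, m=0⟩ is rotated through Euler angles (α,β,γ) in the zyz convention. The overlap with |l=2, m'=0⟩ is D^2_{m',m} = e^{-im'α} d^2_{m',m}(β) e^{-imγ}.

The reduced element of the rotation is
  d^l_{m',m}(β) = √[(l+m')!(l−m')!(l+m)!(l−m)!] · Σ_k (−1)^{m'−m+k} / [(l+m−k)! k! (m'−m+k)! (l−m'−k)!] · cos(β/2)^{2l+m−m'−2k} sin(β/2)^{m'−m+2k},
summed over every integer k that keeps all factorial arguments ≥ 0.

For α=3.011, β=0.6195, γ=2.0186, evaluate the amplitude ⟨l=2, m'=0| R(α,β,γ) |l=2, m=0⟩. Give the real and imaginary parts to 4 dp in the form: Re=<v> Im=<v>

Split into d^2_{0,0}(β=0.6195) × two z-phases.
c=cos(0.619500/2)=0.952410, s=sin(0.619500/2)=0.304821; N=√[2·2·2·2]=4.000000
The bounds max(0,m−m')=0 and min(l+m,l−m')=2 give 3 terms
  k=0: (−1)^0·4.0000/(4)·0.9524^4·0.3048^0 = +0.822802
  k=1: (−1)^1·4.0000/(1)·0.9524^2·0.3048^2 = -0.337129
  k=2: (−1)^2·4.0000/(4)·0.9524^0·0.3048^4 = +0.008633
d^2_{0,0}(0.6195) = +0.822802 -0.337129 +0.008633 = +0.494306
Phases: e^{-i·(0)·3.0110}=+1.000000+0.000000i, e^{-i·(0)·2.0186}=+1.000000+0.000000i ⇒ D=+0.494306+0.000000i

Re=0.4943 Im=0.0000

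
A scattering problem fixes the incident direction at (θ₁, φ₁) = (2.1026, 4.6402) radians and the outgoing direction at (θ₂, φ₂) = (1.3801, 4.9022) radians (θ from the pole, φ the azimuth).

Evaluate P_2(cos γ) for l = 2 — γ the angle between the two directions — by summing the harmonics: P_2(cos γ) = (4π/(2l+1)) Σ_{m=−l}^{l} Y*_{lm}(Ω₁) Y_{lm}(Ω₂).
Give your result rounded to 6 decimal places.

Summing Y*_{l m}(θ₁,φ₁)·Y_{l m}(θ₂,φ₂) over m ∈ [−2, 2]; prefactor 4π/(2·2+1) = 2.513274:
  m=-2: Y*=-0.28396 + 0.04129j  Y=-0.34588 + 0.13800j  product 0.09252 - 0.05347j
  m=-1: Y*=0.02435 + 0.33677j  Y=0.02713 + 0.14119j  product -0.04689 + 0.01257j
  m=+0: Y*=-0.07209 + 0.00000j  Y=-0.28140 + 0.00000j  product 0.02029 + 0.00000j
  m=+1: Y*=-0.02435 + 0.33677j  Y=-0.02713 + 0.14119j  product -0.04689 - 0.01257j
  m=+2: Y*=-0.28396 - 0.04129j  Y=-0.34588 - 0.13800j  product 0.09252 + 0.05347j
Total Σ_m = 0.11155 + 0.00000j. Multiply by 2.513274: 0.28036 + 0.00000j. P_2(cos γ) = 0.280356

0.280356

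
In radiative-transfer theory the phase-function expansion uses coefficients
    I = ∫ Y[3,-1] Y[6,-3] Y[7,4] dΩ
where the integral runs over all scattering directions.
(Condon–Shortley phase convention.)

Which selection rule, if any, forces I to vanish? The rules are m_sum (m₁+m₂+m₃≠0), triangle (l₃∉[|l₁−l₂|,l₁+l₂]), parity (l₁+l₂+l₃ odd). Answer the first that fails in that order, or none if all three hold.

azimuthal sum: -1 − 3 + 4 = 0  ✓
3 ≤ 7 ≤ 9 (triangle on l)  ✓
L = 3 + 6 + 7 = 16 (even)  ✓

none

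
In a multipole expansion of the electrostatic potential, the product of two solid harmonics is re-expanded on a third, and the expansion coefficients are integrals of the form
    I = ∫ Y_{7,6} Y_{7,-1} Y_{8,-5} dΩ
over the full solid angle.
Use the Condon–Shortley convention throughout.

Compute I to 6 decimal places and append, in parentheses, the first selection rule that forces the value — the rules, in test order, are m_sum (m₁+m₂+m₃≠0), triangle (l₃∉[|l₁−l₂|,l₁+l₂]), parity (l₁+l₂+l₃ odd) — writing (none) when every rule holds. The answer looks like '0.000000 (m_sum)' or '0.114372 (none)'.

Checks pass: Σm=0; 22 even; l₃=8∈[0,14].
(2·7+1)(2·7+1)(2·8+1) = 3825
Δ: 6! 8! 8! / 23! → 1/22086194130
sum: t=0:+1/18289152000 t=1:−1/248832000 t=2:+1/24883200 t=3:−1/11943936 t=4:+1/24883200 t=5:−1/248832000 t=6:+1/18289152000 = -11/975421440
3j²(7 7 8; 0 0 0) = Δ·Π!·Σ² = 1750/289731  (sign -1)
sum: t=0:+1/5225472000 t=1:−1/3483648000 = -1/10450944000
3j²(7 7 8; 6 -1 -5) = Δ·Π!·Σ² = 104/37145  (sign +1)
combine: 4πI² = 3825·1750/289731·104/37145 = 210000/3246473
take √, sign -1: I = -0.07174619
No selection rule forces the value: the integral is nonzero (none).

-0.071746 (none)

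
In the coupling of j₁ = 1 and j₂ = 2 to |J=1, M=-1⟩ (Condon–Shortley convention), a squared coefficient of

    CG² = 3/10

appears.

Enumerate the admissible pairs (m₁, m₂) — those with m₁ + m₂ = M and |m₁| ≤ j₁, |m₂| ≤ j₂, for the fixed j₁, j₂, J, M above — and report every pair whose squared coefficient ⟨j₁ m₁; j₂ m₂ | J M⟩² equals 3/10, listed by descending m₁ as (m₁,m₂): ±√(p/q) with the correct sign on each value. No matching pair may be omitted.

Admissible pairs with m₁+m₂ = M = -1: (-1,0), (0,-1), (1,-2)
  (m₁,m₂)=(1,-2): CG² = 3/5, CG = +√(3/5)
  (m₁,m₂)=(0,-1): CG² = 3/10, CG = −√(3/10)   ← matches the target
  (m₁,m₂)=(-1,0): CG² = 1/10, CG = +√(1/10)
Pairs with CG² = 3/10: (0,-1): −√(3/10)

(0,-1): −√(3/10)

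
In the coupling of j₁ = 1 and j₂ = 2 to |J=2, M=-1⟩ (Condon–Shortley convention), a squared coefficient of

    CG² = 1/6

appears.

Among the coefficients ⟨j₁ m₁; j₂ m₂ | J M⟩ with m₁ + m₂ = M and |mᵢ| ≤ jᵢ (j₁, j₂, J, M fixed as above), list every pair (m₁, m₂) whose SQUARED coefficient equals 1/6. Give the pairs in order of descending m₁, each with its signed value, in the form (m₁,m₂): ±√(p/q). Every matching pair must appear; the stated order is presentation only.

(0,-1): +√(1/6)

Admissible pairs with m₁+m₂ = M = -1: (-1,0), (0,-1), (1,-2)
  (m₁,m₂)=(1,-2): CG² = 1/3, CG = +√(1/3)
  (m₁,m₂)=(0,-1): CG² = 1/6, CG = +√(1/6)   ← matches the target
  (m₁,m₂)=(-1,0): CG² = 1/2, CG = −√(1/2)
Pairs with CG² = 1/6: (0,-1): +√(1/6)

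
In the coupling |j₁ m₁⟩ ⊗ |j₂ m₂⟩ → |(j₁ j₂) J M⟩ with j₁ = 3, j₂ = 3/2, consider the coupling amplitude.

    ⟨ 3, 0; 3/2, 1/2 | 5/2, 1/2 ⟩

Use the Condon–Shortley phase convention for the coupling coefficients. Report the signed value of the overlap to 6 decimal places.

triangle: 2!·4!·1!/8! = 48/40320
(j±m)!: 3!·3!·2!·1!·3!·2! = 864
prefactor² = (2J+1)·Δ·N² = 216/35
  k=1: −1/(1!·1!·2!·1!·2!·0!) = -1/4
  k=2: +1/(2!·0!·1!·0!·3!·1!) = 1/12
Σ = -1/6  ⇒  CG² = 216/35·(-1/6)² = 6/35
CG = −√(6/35) = -0.414039

-0.414039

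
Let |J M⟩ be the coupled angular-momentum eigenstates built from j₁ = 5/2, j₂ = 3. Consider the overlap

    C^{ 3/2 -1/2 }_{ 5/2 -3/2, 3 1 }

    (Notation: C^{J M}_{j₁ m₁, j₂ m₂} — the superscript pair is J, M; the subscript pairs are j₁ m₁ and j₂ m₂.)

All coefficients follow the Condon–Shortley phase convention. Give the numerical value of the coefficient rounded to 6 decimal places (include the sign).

triangle: 4!·1!·2!/8! = 48/40320
(j±m)!: 1!·4!·4!·2!·1!·2! = 2304
prefactor² = (2J+1)·Δ·N² = 384/35
  k=3: −1/(3!·1!·1!·1!·0!·1!) = -1/6
  k=4: +1/(4!·0!·0!·0!·1!·2!) = 1/48
Σ = -7/48  ⇒  CG² = 384/35·(-7/48)² = 7/30
CG = −√(7/30) = -0.483046

−√(7/30) ≈ -0.483046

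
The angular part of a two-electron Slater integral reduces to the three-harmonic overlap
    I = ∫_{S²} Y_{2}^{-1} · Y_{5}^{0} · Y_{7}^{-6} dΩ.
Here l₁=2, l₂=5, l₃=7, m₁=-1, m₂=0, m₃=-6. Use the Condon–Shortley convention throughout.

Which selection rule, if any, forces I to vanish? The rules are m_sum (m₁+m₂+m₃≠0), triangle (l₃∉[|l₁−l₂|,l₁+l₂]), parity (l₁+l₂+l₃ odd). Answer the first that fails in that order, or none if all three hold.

m_sum

Σmᵢ = -7  ✗
l₃∈[|l₁−l₂|,l₁+l₂]=[3,7], have l₃=7
Σlᵢ = 14 ⇒ even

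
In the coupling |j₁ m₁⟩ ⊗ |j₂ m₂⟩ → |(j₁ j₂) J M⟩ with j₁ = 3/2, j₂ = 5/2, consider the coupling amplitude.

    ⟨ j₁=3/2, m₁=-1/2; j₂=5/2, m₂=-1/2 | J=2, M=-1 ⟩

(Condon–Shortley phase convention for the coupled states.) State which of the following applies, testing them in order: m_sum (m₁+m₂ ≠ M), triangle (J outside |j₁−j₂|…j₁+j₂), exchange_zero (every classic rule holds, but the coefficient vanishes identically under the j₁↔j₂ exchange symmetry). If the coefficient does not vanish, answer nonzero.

nonzero

m-sum: m₁+m₂ = -1/2+(-1/2) = -1, M = -1  ✓
triangle: |j₁−j₂| = 1 ≤ J = 2 ≤ j₁+j₂ = 4  ✓
exchange: j₁≠j₂ or m₁≠m₂ — the exchange symmetry imposes no constraint here
value check: CG = −√(25/84) = -0.545545 ≠ 0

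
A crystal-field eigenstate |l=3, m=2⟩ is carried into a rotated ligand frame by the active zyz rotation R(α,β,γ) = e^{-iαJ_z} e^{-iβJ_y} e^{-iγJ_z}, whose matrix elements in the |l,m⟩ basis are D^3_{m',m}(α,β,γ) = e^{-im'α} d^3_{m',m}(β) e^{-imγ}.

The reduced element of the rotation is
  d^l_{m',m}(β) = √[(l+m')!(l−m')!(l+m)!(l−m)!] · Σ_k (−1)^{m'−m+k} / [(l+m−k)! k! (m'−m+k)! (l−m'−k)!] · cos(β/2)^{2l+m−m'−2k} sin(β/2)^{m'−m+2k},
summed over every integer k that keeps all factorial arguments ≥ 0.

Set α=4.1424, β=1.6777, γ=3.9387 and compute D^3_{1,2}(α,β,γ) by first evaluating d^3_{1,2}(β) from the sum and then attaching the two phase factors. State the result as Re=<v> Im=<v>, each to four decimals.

Re=-0.3960 Im=-0.2409

D^3_{1,2}(4.1424,1.6777,3.9387) = e^{-i·1·4.1424}·d^3_{1,2}(1.6777)·e^{-i·2·3.9387}. Compute d first:
Half-angle: c=0.668319, s=0.743875. N=√(24·2·120·1)=75.894664
The bounds max(0,m−m')=1 and min(l+m,l−m')=2 give 2 terms
  k=1: (−1)^0·75.8947/(24)·0.6683^5·0.7439^1 = +0.313630
  k=2: (−1)^1·75.8947/(12)·0.6683^3·0.7439^3 = -0.777107
d^3_{1,2}(1.6777) = +0.313630 -0.777107 = -0.463477
Attach z-rotation phases: D = e^{-i(1)(4.1424)}·(-0.463477)·e^{-i(2)(3.9387)} = -0.395954-0.240897i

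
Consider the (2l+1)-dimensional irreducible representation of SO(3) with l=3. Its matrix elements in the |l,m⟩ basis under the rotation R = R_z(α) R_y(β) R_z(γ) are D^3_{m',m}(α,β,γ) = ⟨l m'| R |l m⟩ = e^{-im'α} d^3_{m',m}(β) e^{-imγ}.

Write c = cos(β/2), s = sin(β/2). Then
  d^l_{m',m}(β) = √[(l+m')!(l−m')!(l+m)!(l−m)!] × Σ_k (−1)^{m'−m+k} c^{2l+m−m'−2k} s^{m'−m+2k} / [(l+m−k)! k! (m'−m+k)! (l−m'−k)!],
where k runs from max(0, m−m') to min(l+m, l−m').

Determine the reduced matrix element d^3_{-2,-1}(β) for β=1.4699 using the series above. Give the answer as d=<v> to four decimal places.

d^3_{-2,-1}(β=1.4699) via the finite sum:
Half-angle: c=0.741864, s=0.670550. N=√(1·120·2·24)=75.894664
k: max(0,(-1)−(-2))=1 … min(3+(-1),3−(-2))=2
  k=1: (−1)^0·75.8947/(24)·0.7419^5·0.6706^1 = +0.476490
  k=2: (−1)^1·75.8947/(12)·0.7419^3·0.6706^3 = -0.778569
d^3_{-2,-1}(1.4699) = +0.476490 -0.778569 = -0.302079

d=-0.3021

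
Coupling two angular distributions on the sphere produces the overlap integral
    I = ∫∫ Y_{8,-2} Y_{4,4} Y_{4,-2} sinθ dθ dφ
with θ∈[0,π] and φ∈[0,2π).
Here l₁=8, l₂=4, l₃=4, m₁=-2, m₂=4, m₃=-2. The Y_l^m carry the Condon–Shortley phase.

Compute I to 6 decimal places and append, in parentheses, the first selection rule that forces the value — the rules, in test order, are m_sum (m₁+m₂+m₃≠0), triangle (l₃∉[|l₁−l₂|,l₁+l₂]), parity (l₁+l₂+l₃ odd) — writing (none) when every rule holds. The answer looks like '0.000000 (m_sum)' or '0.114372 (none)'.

Checks pass: Σm=0; 16 even; l₃=4∈[4,12].
(2·8+1)(2·4+1)(2·4+1) = 1377
Δ: 8! 8! 0! / 17! → 1/218790
sum: t=4:+1/331776 = 1/331776
3j²(8 4 4; 0 0 0) = Δ·Π!·Σ² = 490/21879  (sign +1)
sum: t=8:+1/58060800 = 1/58060800
3j²(8 4 4; -2 4 -2) = Δ·Π!·Σ² = 1/4862  (sign +1)
combine: 4πI² = 1377·490/21879·1/4862 = 2205/347633
take √, sign +1: I = 0.02246668
No selection rule forces the value: the integral is nonzero (none).

0.022467 (none)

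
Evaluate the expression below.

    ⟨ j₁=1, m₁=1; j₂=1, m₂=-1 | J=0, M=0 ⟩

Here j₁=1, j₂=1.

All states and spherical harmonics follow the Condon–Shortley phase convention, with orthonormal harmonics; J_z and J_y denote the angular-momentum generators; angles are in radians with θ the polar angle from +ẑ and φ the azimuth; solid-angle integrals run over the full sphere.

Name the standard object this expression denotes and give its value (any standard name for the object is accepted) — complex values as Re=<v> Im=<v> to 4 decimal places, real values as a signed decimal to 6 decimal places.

This is a Clebsch–Gordan (vector-coupling) coefficient.
j₁+j₂−J=2  J+j₁−j₂=0  J−j₁+j₂=0  j₁+j₂+J+1=3
(j₁±m₁, j₂±m₂, J±M) = (2,0,0,2,0,0)
P² = 4/3
sum k=0..0:
  [0] +1/2 = 1/2
S = 1/2
C² = P²·S² = 1/3 ; C = +0.577350

Clebsch–Gordan coefficient, +√(1/3) ≈ +0.577350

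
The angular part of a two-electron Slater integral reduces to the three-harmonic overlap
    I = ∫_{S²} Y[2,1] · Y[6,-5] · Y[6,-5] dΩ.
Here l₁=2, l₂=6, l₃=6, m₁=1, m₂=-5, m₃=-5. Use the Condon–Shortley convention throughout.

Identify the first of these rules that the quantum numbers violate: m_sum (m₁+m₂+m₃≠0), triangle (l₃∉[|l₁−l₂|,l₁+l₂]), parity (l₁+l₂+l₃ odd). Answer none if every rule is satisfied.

azimuthal sum: 1 − 5 − 5 = -9  ✗
4 ≤ 6 ≤ 8 (triangle on l)
L = 2 + 6 + 6 = 14 (even)

m_sum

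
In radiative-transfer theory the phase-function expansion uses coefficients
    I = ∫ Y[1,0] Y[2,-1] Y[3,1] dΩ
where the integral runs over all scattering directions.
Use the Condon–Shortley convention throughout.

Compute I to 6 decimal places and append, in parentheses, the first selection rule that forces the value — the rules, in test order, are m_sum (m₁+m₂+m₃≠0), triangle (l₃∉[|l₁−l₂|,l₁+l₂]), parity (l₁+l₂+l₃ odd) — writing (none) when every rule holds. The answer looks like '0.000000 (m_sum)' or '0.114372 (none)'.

-0.233597 (none)

Checks pass: Σm=0; 6 even; l₃=3∈[1,3].
(2·1+1)(2·2+1)(2·3+1) = 105
Δ: 0! 2! 4! / 7! → 1/105
sum: t=0:+1/4 = 1/4
3j²(1 2 3; 0 0 0) = Δ·Π!·Σ² = 3/35  (sign -1)
sum: t=0:+1/6 = 1/6
3j²(1 2 3; 0 -1 1) = Δ·Π!·Σ² = 8/105  (sign +1)
combine: 4πI² = 105·3/35·8/105 = 24/35
take √, sign -1: I = -0.23359668
No selection rule forces the value: the integral is nonzero (none).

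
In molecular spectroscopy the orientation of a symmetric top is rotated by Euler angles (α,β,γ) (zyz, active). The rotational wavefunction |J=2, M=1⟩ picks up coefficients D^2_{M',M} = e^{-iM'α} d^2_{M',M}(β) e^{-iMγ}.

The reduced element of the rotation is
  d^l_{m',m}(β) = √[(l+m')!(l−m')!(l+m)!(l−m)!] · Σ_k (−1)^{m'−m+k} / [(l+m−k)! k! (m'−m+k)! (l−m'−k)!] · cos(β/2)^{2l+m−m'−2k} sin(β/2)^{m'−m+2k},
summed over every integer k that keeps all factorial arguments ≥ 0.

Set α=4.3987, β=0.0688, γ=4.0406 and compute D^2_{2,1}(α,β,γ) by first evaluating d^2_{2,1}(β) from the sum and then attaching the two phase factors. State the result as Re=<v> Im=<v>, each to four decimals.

Re=-0.0661 Im=0.0184

Split into d^2_{2,1}(β=0.0688) × two z-phases.
c=cos(0.068800/2)=0.999408, s=sin(0.068800/2)=0.034393; N=√[24·1·6·1]=12.000000
k: max(0,(1)−(2))=0 … min(2+(1),2−(2))=0
  k=0: (−1)^1·12.0000/(6)·0.9994^3·0.0344^1 = -0.068664
d^2_{2,1}(0.0688) = -0.068664
D = (-0.809569-0.587024i)·(-0.068664)·(-0.622387+0.782709i) = -0.066147+0.018423i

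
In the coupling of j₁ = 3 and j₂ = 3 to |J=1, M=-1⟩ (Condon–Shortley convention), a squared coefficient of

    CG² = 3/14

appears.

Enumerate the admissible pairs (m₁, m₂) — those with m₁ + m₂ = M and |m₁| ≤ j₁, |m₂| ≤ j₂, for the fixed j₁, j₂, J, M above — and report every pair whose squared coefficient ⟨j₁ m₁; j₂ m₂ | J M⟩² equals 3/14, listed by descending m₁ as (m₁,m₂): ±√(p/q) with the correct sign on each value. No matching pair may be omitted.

Admissible pairs with m₁+m₂ = M = -1: (-3,2), (-2,1), (-1,0), (0,-1), (1,-2), (2,-3)
  (m₁,m₂)=(2,-3): CG² = 3/28, CG = +√(3/28)
  (m₁,m₂)=(1,-2): CG² = 5/28, CG = −√(5/28)
  (m₁,m₂)=(0,-1): CG² = 3/14, CG = +√(3/14)   ← matches the target
  (m₁,m₂)=(-1,0): CG² = 3/14, CG = −√(3/14)   ← matches the target
  (m₁,m₂)=(-2,1): CG² = 5/28, CG = +√(5/28)
  (m₁,m₂)=(-3,2): CG² = 3/28, CG = −√(3/28)
Pairs with CG² = 3/14: (0,-1): +√(3/14); (-1,0): −√(3/14)

(0,-1): +√(3/14); (-1,0): −√(3/14)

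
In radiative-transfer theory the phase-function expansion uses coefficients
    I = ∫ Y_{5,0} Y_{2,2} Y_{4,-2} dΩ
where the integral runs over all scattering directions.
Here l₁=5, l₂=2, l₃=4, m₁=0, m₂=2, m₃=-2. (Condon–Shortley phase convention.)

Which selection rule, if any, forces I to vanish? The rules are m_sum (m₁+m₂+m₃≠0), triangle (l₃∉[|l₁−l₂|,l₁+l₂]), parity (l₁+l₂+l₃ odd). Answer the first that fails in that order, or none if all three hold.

m₁+m₂+m₃ = 0 + 2 − 2 = 0  ✓
triangle: |5−2|=3 ≤ l₃=4 ≤ 5+2=7  ✓
parity: l₁+l₂+l₃ = 11 is odd  ✗

parity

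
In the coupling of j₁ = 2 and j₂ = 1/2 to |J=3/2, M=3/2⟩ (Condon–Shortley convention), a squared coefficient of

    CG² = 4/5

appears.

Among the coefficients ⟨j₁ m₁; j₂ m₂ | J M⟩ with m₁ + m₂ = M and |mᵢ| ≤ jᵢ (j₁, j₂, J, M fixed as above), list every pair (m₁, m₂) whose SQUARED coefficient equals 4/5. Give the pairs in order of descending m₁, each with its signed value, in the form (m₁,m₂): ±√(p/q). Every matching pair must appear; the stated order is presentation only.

Admissible pairs with m₁+m₂ = M = 3/2: (1,1/2), (2,-1/2)
  (m₁,m₂)=(2,-1/2): CG² = 4/5, CG = +√(4/5)   ← matches the target
  (m₁,m₂)=(1,1/2): CG² = 1/5, CG = −√(1/5)
Pairs with CG² = 4/5: (2,-1/2): +√(4/5)

(2,-1/2): +√(4/5)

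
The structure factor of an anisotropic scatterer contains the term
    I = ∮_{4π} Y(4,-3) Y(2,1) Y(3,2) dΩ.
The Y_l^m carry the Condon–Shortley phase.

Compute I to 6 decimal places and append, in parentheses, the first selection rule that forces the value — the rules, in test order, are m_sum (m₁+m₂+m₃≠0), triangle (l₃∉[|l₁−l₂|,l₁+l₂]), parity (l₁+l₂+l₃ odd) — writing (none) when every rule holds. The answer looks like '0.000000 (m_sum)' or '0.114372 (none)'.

Σlᵢ=9 odd — θ-integrand is odd under cosθ→−cosθ; I=0

0.000000 (parity)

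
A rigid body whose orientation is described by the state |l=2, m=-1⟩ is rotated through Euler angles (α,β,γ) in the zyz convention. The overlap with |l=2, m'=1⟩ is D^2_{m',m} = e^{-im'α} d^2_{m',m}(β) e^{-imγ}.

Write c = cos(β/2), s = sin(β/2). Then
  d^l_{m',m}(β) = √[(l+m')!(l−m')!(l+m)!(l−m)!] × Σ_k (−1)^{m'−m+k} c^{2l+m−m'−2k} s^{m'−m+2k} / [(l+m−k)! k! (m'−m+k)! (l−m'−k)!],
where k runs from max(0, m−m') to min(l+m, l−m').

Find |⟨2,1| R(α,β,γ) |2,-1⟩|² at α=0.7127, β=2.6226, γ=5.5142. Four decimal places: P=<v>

P=0.4735

Split into d^2_{1,-1}(β=2.6226) × two z-phases.
c=cos(2.622600/2)=0.256594, s=sin(2.622600/2)=0.966519; N=√[6·1·1·6]=6.000000
k: max(0,(-1)−(1))=0 … min(2+(-1),2−(1))=1
  k=0: (−1)^2·6.0000/(2)·0.2566^2·0.9665^2 = +0.184516
  k=1: (−1)^3·6.0000/(6)·0.2566^0·0.9665^4 = -0.872654
d^2_{1,-1}(2.6226) = +0.184516 -0.872654 = -0.688138
|D^2_{1,-1}|² = |d^2_{1,-1}(β)|² = (-0.688138)² = 0.473534 (the z-rotation phases have unit modulus)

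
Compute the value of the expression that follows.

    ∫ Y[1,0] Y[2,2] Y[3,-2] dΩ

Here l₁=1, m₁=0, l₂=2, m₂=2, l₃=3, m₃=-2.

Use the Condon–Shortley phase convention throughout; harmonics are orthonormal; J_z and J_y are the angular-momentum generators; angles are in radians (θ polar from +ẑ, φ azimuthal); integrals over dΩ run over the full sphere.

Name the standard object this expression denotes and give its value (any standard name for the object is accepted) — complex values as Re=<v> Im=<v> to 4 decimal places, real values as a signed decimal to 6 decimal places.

This is a Gaunt coefficient — the integral of a triple product of spherical harmonics over the sphere.
Checks pass: Σm=0; 6 even; l₃=3∈[1,3].
(2·1+1)(2·2+1)(2·3+1) = 105
Δ: 0! 2! 4! / 7! → 1/105
sum: t=0:+1/4 = 1/4
3j²(1 2 3; 0 0 0) = Δ·Π!·Σ² = 3/35  (sign -1)
sum: t=0:+1/24 = 1/24
3j²(1 2 3; 0 2 -2) = Δ·Π!·Σ² = 1/21  (sign -1)
combine: 4πI² = 105·3/35·1/21 = 3/7
take √, sign +1: I = 0.18467439

Gaunt coefficient, +0.184674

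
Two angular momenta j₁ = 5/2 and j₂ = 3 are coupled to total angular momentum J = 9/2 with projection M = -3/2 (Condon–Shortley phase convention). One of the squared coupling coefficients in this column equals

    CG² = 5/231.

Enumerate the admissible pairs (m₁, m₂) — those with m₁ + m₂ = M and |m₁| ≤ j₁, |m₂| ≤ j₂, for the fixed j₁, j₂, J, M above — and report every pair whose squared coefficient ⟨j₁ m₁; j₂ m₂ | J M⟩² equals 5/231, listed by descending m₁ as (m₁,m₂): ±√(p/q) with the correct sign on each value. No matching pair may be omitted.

Admissible pairs with m₁+m₂ = M = -3/2: (-5/2,1), (-3/2,0), (-1/2,-1), (1/2,-2), (3/2,-3)
  (m₁,m₂)=(3/2,-3): CG² = 8/77, CG = +√(8/77)
  (m₁,m₂)=(1/2,-2): CG² = 169/462, CG = +√(169/462)
  (m₁,m₂)=(-1/2,-1): CG² = 5/231, CG = +√(5/231)   ← matches the target
  (m₁,m₂)=(-3/2,0): CG² = 45/154, CG = −√(45/154)
  (m₁,m₂)=(-5/2,1): CG² = 50/231, CG = −√(50/231)
Pairs with CG² = 5/231: (-1/2,-1): +√(5/231)

(-1/2,-1): +√(5/231)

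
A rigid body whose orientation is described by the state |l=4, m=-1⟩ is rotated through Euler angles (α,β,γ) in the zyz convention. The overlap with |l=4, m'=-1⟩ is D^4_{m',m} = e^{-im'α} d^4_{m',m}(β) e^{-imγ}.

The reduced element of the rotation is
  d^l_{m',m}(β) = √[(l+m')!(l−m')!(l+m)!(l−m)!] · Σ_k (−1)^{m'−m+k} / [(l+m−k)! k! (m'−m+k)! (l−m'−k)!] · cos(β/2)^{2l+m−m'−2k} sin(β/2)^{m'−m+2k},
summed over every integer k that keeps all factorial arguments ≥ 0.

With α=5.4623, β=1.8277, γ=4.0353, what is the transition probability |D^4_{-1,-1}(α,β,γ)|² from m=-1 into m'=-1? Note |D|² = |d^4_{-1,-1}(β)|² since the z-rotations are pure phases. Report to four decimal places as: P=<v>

D^4_{-1,-1}(5.4623,1.8277,4.0353) = e^{-i·-1·5.4623}·d^4_{-1,-1}(1.8277)·e^{-i·-1·4.0353}. Compute d first:
c=cos(1.827700/2)=0.610702, s=sin(1.827700/2)=0.791861; N=√[6·120·6·120]=720.000000
Admissible k: 0..3 (factorial args all ≥0)
  k=0: (−1)^0·720.0000/(720)·0.6107^8·0.7919^0 = +0.019348
  k=1: (−1)^1·720.0000/(48)·0.6107^6·0.7919^2 = -0.487937
  k=2: (−1)^2·720.0000/(24)·0.6107^4·0.7919^4 = +1.640714
  k=3: (−1)^3·720.0000/(72)·0.6107^2·0.7919^6 = -0.919499
d^4_{-1,-1}(1.8277) = +0.019348 -0.487937 +1.640714 -0.919499 = +0.252627
|D^4_{-1,-1}|² = |d^4_{-1,-1}(β)|² = (+0.252627)² = 0.063820 (the z-rotation phases have unit modulus)

P=0.0638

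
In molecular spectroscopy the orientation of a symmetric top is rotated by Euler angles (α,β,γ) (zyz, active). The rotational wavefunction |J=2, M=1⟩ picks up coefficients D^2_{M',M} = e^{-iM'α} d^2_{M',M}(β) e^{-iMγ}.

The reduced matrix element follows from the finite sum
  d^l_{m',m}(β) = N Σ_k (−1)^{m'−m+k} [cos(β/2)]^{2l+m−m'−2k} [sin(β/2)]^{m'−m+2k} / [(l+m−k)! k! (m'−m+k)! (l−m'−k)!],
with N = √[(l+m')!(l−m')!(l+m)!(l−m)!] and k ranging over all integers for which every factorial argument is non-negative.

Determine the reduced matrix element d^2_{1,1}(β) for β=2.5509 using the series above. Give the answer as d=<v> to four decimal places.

d=-0.2255

d^2_{1,1}(β=2.5509) via the finite sum:
c=cos(2.550900/2)=0.291071, s=sin(2.550900/2)=0.956701; N=√[6·1·6·1]=6.000000
Admissible k: 0..1 (factorial args all ≥0)
  k=0: (−1)^0·6.0000/(6)·0.2911^4·0.9567^0 = +0.007178
  k=1: (−1)^1·6.0000/(2)·0.2911^2·0.9567^2 = -0.232634
d^2_{1,1}(2.5509) = +0.007178 -0.232634 = -0.225456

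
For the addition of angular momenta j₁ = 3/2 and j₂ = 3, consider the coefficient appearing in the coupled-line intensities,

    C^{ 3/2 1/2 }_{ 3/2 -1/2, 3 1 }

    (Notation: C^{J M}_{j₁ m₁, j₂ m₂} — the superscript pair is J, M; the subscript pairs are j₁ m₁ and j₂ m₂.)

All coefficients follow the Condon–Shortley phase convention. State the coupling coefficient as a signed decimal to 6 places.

+√(12/35) = +0.585540

√[4·3!0!3!/7! · 1!2!4!2!2!1!] = √(192/35)
  +(−1)^2/∏(2,1,0,2,0,1)! = 1/4  (running 1/4)
⟨..|..⟩ = √(192/35)·(1/4) = +0.585540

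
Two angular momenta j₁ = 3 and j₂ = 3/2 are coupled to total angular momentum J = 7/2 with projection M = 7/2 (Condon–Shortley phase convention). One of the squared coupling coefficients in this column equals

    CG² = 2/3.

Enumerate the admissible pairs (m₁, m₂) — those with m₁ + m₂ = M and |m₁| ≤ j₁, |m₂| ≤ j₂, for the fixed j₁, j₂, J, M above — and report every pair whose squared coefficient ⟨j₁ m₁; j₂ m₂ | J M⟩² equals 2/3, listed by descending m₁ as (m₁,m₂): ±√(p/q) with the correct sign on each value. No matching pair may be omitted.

(3,1/2): +√(2/3)

Admissible pairs with m₁+m₂ = M = 7/2: (2,3/2), (3,1/2)
  (m₁,m₂)=(3,1/2): CG² = 2/3, CG = +√(2/3)   ← matches the target
  (m₁,m₂)=(2,3/2): CG² = 1/3, CG = −√(1/3)
Pairs with CG² = 2/3: (3,1/2): +√(2/3)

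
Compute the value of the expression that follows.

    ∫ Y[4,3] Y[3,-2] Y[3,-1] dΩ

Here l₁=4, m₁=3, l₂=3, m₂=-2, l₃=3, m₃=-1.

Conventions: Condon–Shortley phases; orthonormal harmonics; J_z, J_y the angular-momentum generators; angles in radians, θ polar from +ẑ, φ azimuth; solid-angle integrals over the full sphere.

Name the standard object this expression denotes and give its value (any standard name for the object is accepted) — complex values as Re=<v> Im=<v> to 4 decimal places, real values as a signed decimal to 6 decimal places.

This is a Gaunt coefficient — the integral of a triple product of spherical harmonics over the sphere.
m-sum 0 ✓  L=10 even ✓  1≤3≤7 ✓
Π(2lᵢ+1) = 9×7×7 = 441
triangle coeff Δ(4,3,3) = 1/34650
Σ_t [1,3]: t=1:−1/72 t=2:+1/16 t=3:−1/72 = 5/144
(3j)²=2/77 [(4 3 3; 0 0 0)], sign=-1
Σ_t [0,1]: t=0:+1/144 t=1:−1/288 = 1/288
(3j)²=1/99 [(4 3 3; 3 -2 -1)], sign=+1
⇒ 4πI² = 14/121
I = (-1)√(14/121/(4π)) = -0.09595473

Gaunt coefficient, -0.095955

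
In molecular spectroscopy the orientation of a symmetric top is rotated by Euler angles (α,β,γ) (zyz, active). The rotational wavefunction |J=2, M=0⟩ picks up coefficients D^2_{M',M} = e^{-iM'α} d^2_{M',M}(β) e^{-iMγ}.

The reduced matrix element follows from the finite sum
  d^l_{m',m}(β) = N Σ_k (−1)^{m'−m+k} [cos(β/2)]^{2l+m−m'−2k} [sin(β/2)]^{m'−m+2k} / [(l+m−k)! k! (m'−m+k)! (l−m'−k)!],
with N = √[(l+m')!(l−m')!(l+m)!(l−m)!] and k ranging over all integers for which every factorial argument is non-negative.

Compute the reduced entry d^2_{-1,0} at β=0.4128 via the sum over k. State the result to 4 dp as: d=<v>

d=0.4501

d^2_{-1,0}(β=0.4128) via the finite sum:
With c≡cos(β/2)=0.978775 and s≡sin(β/2)=0.204938, N=[1·6·2·2]^{1/2}=4.898979
k: max(0,(0)−(-1))=1 … min(2+(0),2−(-1))=2
  k=1: (−1)^0·4.8990/(2)·0.9788^3·0.2049^1 = +0.470702
  k=2: (−1)^1·4.8990/(2)·0.9788^1·0.2049^3 = -0.020636
d^2_{-1,0}(0.4128) = +0.470702 -0.020636 = +0.450066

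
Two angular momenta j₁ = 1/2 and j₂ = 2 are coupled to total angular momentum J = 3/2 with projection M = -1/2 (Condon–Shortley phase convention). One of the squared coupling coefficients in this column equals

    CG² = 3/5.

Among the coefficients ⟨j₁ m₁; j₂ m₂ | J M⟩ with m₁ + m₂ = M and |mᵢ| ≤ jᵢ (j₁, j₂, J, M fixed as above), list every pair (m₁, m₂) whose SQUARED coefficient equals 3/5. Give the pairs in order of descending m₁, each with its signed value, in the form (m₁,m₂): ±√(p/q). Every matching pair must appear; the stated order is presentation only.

(1/2,-1): +√(3/5)

Admissible pairs with m₁+m₂ = M = -1/2: (-1/2,0), (1/2,-1)
  (m₁,m₂)=(1/2,-1): CG² = 3/5, CG = +√(3/5)   ← matches the target
  (m₁,m₂)=(-1/2,0): CG² = 2/5, CG = −√(2/5)
Pairs with CG² = 3/5: (1/2,-1): +√(3/5)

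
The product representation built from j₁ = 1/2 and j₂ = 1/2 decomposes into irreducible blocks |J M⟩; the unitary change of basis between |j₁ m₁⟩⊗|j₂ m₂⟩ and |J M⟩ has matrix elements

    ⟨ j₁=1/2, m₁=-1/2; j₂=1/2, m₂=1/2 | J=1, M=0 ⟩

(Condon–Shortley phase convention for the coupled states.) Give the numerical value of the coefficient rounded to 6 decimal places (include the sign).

triangle: 0!×1!×1!/3! = 1/6
(j±m)!: 0!×1!×1!×0!×1!×1! = 1
prefactor² = (2J+1)×Δ×N² = 1/2
  k=0: +1/(0!×0!×1!×1!×0!×0!) = 1
Σ = 1  ⇒  CG² = 1/2×1² = 1/2
CG = +√(1/2) = +0.707107

+√(1/2) = +0.707107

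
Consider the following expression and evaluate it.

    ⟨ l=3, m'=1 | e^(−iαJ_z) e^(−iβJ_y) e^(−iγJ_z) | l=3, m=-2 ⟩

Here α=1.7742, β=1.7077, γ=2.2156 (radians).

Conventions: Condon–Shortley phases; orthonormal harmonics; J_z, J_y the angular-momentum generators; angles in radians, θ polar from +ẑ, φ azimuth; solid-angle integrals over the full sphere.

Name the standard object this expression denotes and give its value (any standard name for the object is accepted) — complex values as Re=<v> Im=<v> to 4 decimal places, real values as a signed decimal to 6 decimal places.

This is a Wigner D-matrix element — the rotation-matrix element ⟨l m'| R(α,β,γ) |l m⟩ in the angular-momentum basis.
Split into d^3_{1,-2}(β=1.7077) × two z-phases.
With c≡cos(β/2)=0.657086 and s≡sin(β/2)=0.753816, N=[24·2·1·120]^{1/2}=75.894664
k: max(0,(-2)−(1))=0 … min(3+(-2),3−(1))=1
  k=0: (−1)^3·75.8947/(12)·0.6571^3·0.7538^3 = -0.768585
  k=1: (−1)^4·75.8947/(24)·0.6571^1·0.7538^5 = +0.505764
d^3_{1,-2}(1.7077) = -0.768585 +0.505764 = -0.262821
Attach z-rotation phases: D = e^{-i(1)(1.7742)}·(-0.262821)·e^{-i(-2)(2.2156)} = +0.232561-0.122435i

Wigner D-matrix element, Re=0.2326 Im=-0.1224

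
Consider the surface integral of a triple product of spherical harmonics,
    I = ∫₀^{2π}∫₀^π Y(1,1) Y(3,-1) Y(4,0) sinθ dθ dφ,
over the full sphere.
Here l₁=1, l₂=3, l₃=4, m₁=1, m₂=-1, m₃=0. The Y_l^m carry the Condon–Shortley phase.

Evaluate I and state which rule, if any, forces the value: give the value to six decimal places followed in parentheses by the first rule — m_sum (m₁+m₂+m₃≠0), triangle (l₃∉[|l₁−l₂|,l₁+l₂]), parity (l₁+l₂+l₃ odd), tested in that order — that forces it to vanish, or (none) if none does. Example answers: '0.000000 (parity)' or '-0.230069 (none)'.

Rules hold: Σm=0, L=8 even, 2≤4≤4.
N = 3·7·9 = 189
Δ = 0!·2!·6!/9! = 1/252
Racah Σ t=0..0: t=0:+1/36 = 1/36
⇒ 3j(1 3 4; 0 0 0)² = 4/63, sgn +1
Racah Σ t=0..0: t=0:+1/96 = 1/96
⇒ 3j(1 3 4; 1 -1 0)² = 1/42, sgn +1
4πI² = N·(3j₀)²·(3jₘ)² = 2/7
I = +1·√(0.285714/4π) = 0.15078601
No selection rule forces the value: the integral is nonzero (none).

0.150786 (none)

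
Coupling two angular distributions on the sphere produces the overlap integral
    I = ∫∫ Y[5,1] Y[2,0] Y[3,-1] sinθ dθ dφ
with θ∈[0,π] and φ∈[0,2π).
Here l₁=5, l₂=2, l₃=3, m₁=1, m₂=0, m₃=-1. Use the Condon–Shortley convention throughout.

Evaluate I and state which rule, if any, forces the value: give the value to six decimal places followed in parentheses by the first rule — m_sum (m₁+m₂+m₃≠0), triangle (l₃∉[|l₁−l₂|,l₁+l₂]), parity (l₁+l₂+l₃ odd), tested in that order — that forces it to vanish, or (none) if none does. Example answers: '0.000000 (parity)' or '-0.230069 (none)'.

-0.227318 (none)

Rules hold: Σm=0, L=10 even, 3≤3≤7.
N = 11·5·7 = 385
Δ = 4!·6!·0!/11! = 1/2310
Racah Σ t=2..2: t=2:+1/144 = 1/144
⇒ 3j(5 2 3; 0 0 0)² = 10/231, sgn -1
Racah Σ t=2..2: t=2:+1/192 = 1/192
⇒ 3j(5 2 3; 1 0 -1)² = 3/77, sgn +1
4πI² = N·(3j₀)²·(3jₘ)² = 50/77
I = -1·√(0.649351/4π) = -0.22731846
No selection rule forces the value: the integral is nonzero (none).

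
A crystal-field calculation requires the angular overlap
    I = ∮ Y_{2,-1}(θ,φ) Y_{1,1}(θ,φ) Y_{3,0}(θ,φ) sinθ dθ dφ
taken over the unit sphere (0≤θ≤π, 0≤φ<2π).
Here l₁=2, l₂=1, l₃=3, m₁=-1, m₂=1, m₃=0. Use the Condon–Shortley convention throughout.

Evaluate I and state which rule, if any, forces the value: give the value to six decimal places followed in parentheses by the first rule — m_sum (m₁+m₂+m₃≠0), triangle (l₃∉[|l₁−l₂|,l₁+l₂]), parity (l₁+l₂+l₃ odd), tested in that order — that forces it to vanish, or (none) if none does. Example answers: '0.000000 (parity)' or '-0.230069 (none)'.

0.143048 (none)

Rules hold: Σm=0, L=6 even, 1≤3≤3.
N = 5·3·7 = 105
Δ = 0!·4!·2!/7! = 1/105
Racah Σ t=0..0: t=0:+1/4 = 1/4
⇒ 3j(2 1 3; 0 0 0)² = 3/35, sgn -1
Racah Σ t=0..0: t=0:+1/12 = 1/12
⇒ 3j(2 1 3; -1 1 0)² = 1/35, sgn -1
4πI² = N·(3j₀)²·(3jₘ)² = 9/35
I = +1·√(0.257143/4π) = 0.14304817
No selection rule forces the value: the integral is nonzero (none).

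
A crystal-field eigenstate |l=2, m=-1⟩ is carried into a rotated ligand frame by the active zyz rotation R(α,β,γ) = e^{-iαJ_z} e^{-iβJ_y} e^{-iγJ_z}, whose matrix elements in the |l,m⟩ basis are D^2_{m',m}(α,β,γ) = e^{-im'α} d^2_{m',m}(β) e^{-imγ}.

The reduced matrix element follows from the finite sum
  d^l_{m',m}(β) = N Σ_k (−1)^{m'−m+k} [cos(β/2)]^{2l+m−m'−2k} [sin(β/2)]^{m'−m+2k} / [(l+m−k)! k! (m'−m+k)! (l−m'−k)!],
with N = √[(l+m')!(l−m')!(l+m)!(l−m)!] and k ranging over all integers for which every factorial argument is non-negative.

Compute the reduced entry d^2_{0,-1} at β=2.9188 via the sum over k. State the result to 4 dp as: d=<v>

d=0.2639

d^2_{0,-1}(β=2.9188) via the finite sum:
With c≡cos(β/2)=0.111166 and s≡sin(β/2)=0.993802, N=[2·2·1·6]^{1/2}=4.898979
The bounds max(0,m−m')=0 and min(l+m,l−m')=1 give 2 terms
  k=0: (−1)^1·4.8990/(2)·0.1112^3·0.9938^1 = -0.003344
  k=1: (−1)^2·4.8990/(2)·0.1112^1·0.9938^3 = +0.267268
d^2_{0,-1}(2.9188) = -0.003344 +0.267268 = +0.263924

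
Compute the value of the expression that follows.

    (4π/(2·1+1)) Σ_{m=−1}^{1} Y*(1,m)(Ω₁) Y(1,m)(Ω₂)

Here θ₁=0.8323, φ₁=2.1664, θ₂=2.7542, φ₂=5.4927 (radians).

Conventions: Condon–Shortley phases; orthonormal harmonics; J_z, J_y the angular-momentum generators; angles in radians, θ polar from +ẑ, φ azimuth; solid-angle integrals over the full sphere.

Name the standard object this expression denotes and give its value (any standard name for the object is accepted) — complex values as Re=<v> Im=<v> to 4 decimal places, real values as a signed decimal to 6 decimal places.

This sum is the spherical-harmonic addition theorem: it equals the Legendre polynomial P_l(cos γ) of the angle γ between the two directions.
Term-by-term m-sum for l=1 (normalisation 4π/3 = 4.188790):
  [-1]  conj(Y_{1,-1})(Ω₁) = -0.14333 + 0.21149j ; Y_{1,-1}(Ω₂) = 0.09182 + 0.09276j ; Δ = -0.03278 + 0.00612j
  [+0]  conj(Y_{1,0})(Ω₁) = 0.32892 + 0.00000j ; Y_{1,0}(Ω₂) = -0.45240 + 0.00000j ; Δ = -0.14880 + 0.00000j
  [+1]  conj(Y_{1,1})(Ω₁) = 0.14333 + 0.21149j ; Y_{1,1}(Ω₂) = -0.09182 + 0.09276j ; Δ = -0.03278 - 0.00612j
Σ over m = -0.21436 + 0.00000j; ×(4π/3) → -0.89790 + 0.00000j. Real part: -0.897899

Legendre polynomial (addition theorem), -0.897899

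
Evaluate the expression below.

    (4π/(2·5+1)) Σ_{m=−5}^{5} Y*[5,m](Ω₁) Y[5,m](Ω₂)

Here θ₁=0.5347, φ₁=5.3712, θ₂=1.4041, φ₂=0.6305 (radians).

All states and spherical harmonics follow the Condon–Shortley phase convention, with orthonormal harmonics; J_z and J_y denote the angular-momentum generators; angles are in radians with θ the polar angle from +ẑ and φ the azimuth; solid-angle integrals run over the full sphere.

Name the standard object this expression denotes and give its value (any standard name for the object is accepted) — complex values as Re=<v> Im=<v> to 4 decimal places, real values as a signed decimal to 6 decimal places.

This sum is the spherical-harmonic addition theorem: it equals the Legendre polynomial P_l(cos γ) of the angle γ between the two directions.
Addition theorem: P_5(cos γ) = (4π/11) Σ_m Y*_{lm}(Ω₁) Y_{lm}(Ω₂), m = −5…5:
  [-5]  conj(Y_{5,-5})(Ω₁) = -0.002422+0.015763i ; Y_{5,-5}(Ω₂) = -0.432818+0.004721i ; Δ = +0.000974-0.006834i
  [-4]  conj(Y_{5,-4})(Ω₁) = -0.074470+0.041299i ; Y_{5,-4}(Ω₂) = -0.187496-0.133740i ; Δ = +0.019486+0.002216i
  [-3]  conj(Y_{5,-3})(Ω₁) = -0.238197-0.102295i ; Y_{5,-3}(Ω₂) = +0.078668+0.236829i ; Δ = +0.005488-0.064459i
  [-2]  conj(Y_{5,-2})(Ω₁) = -0.115806-0.447599i ; Y_{5,-2}(Ω₂) = -0.076484+0.238934i ; Δ = +0.115804+0.006564i
  [-1]  conj(Y_{5,-1})(Ω₁) = +0.214330-0.276840i ; Y_{5,-1}(Ω₂) = +0.160846-0.117398i ; Δ = +0.001974-0.069690i
  [+0]  conj(Y_{5,0})(Ω₁) = -0.230801-0.000000i ; Y_{5,0}(Ω₂) = +0.254605+0.000000i ; Δ = -0.058763-0.000000i
  [+1]  conj(Y_{5,1})(Ω₁) = -0.214330-0.276840i ; Y_{5,1}(Ω₂) = -0.160846-0.117398i ; Δ = +0.001974+0.069690i
  [+2]  conj(Y_{5,2})(Ω₁) = -0.115806+0.447599i ; Y_{5,2}(Ω₂) = -0.076484-0.238934i ; Δ = +0.115804-0.006564i
  [+3]  conj(Y_{5,3})(Ω₁) = +0.238197-0.102295i ; Y_{5,3}(Ω₂) = -0.078668+0.236829i ; Δ = +0.005488+0.064459i
  [+4]  conj(Y_{5,4})(Ω₁) = -0.074470-0.041299i ; Y_{5,4}(Ω₂) = -0.187496+0.133740i ; Δ = +0.019486-0.002216i
  [+5]  conj(Y_{5,5})(Ω₁) = +0.002422+0.015763i ; Y_{5,5}(Ω₂) = +0.432818+0.004721i ; Δ = +0.000974+0.006834i
Accumulated sum +0.228688-0.000000i; after 4π/(2l+1) scaling, +0.261253-0.000000i ⇒ P_5 = 0.261253

Legendre polynomial (addition theorem), +0.261253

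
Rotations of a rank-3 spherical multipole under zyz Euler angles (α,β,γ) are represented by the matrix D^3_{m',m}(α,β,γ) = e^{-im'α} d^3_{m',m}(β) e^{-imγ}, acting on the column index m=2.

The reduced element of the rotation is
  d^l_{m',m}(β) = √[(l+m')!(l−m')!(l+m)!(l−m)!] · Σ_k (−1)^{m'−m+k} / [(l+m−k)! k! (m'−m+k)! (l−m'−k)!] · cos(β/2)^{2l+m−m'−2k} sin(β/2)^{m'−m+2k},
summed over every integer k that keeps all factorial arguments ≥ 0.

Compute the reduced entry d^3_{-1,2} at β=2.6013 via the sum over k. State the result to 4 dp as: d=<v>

d=-0.5940

d^3_{-1,2}(β=2.6013) via the finite sum:
Half-angle: c=0.266872, s=0.963732. N=√(2·24·120·1)=75.894664
The bounds max(0,m−m')=3 and min(l+m,l−m')=4 give 2 terms
  k=3: (−1)^0·75.8947/(12)·0.2669^3·0.9637^3 = +0.107599
  k=4: (−1)^1·75.8947/(24)·0.2669^1·0.9637^5 = -0.701592
d^3_{-1,2}(2.6013) = +0.107599 -0.701592 = -0.593993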